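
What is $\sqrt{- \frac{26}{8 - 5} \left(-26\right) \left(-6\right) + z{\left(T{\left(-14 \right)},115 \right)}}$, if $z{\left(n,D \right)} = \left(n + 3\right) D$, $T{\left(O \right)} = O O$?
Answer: $\sqrt{21533} \approx 146.74$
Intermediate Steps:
$T{\left(O \right)} = O^{2}$
$z{\left(n,D \right)} = D \left(3 + n\right)$ ($z{\left(n,D \right)} = \left(3 + n\right) D = D \left(3 + n\right)$)
$\sqrt{- \frac{26}{8 - 5} \left(-26\right) \left(-6\right) + z{\left(T{\left(-14 \right)},115 \right)}} = \sqrt{- \frac{26}{8 - 5} \left(-26\right) \left(-6\right) + 115 \left(3 + \left(-14\right)^{2}\right)} = \sqrt{- \frac{26}{3} \left(-26\right) \left(-6\right) + 115 \left(3 + 196\right)} = \sqrt{\left(-26\right) \frac{1}{3} \left(-26\right) \left(-6\right) + 115 \cdot 199} = \sqrt{\left(- \frac{26}{3}\right) \left(-26\right) \left(-6\right) + 22885} = \sqrt{\frac{676}{3} \left(-6\right) + 22885} = \sqrt{-1352 + 22885} = \sqrt{21533}$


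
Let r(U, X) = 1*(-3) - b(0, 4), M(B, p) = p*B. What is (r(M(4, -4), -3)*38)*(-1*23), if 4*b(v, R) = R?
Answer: 3496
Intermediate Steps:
b(v, R) = R/4
M(B, p) = B*p
r(U, X) = -4 (r(U, X) = 1*(-3) - 4/4 = -3 - 1*1 = -3 - 1 = -4)
(r(M(4, -4), -3)*38)*(-1*23) = (-4*38)*(-1*23) = -152*(-23) = 3496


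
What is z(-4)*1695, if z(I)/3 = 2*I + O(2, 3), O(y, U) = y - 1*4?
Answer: -50850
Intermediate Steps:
O(y, U) = -4 + y (O(y, U) = y - 4 = -4 + y)
z(I) = -6 + 6*I (z(I) = 3*(2*I + (-4 + 2)) = 3*(2*I - 2) = 3*(-2 + 2*I) = -6 + 6*I)
z(-4)*1695 = (-6 + 6*(-4))*1695 = (-6 - 24)*1695 = -30*1695 = -50850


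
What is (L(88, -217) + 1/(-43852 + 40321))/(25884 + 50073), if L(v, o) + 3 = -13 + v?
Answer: 254231/268204167 ≈ 0.00094790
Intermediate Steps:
L(v, o) = -16 + v (L(v, o) = -3 + (-13 + v) = -16 + v)
(L(88, -217) + 1/(-43852 + 40321))/(25884 + 50073) = ((-16 + 88) + 1/(-43852 + 40321))/(25884 + 50073) = (72 + 1/(-3531))/75957 = (72 - 1/3531)*(1/75957) = (254231/3531)*(1/75957) = 254231/268204167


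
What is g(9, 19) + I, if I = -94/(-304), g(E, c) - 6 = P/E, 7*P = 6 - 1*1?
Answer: 61177/9576 ≈ 6.3886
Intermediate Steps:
P = 5/7 (P = (6 - 1*1)/7 = (6 - 1)/7 = (1/7)*5 = 5/7 ≈ 0.71429)
g(E, c) = 6 + 5/(7*E)
I = 47/152 (I = -94*(-1/304) = 47/152 ≈ 0.30921)
g(9, 19) + I = (6 + (5/7)/9) + 47/152 = (6 + (5/7)*(1/9)) + 47/152 = (6 + 5/63) + 47/152 = 383/63 + 47/152 = 61177/9576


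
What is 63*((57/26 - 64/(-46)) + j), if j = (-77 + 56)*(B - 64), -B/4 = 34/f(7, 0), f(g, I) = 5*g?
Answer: 269215317/2990 ≈ 90039.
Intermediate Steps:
B = -136/35 (B = -136/(5*7) = -136/35 ≈ -3.8857)
j = 7128/5 (j = (-77 + 56)*(-136/35 - 64) = -21*(-2376/35) = 7128/5 ≈ 1425.6)
63*((57/26 - 64/(-46)) + j) = 63*((57/26 - 64/(-46)) + 7128/5) = 63*((57*(1/26) - 64*(-1/46)) + 7128/5) = 63*((57/26 + 32/23) + 7128/5) = 63*(2143/598 + 7128/5) = 63*(4273259/2990) = 269215317/2990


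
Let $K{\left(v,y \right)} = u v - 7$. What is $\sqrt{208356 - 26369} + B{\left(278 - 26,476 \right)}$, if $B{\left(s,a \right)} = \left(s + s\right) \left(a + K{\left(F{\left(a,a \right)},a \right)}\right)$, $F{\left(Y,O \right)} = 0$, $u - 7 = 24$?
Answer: $236376 + \sqrt{181987} \approx 2.368 \cdot 10^{5}$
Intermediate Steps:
$u = 31$ ($u = 7 + 24 = 31$)
$K{\left(v,y \right)} = -7 + 31 v$ ($K{\left(v,y \right)} = 31 v - 7 = -7 + 31 v$)
$B{\left(s,a \right)} = 2 s \left(-7 + a\right)$ ($B{\left(s,a \right)} = \left(s + s\right) \left(a + \left(-7 + 31 \cdot 0\right)\right) = 2 s \left(a + \left(-7 + 0\right)\right) = 2 s \left(a - 7\right) = 2 s \left(-7 + a\right)$)
$\sqrt{208356 - 26369} + B{\left(278 - 26,476 \right)} = \sqrt{208356 - 26369} + 2 \left(278 - 26\right) \left(-7 + 476\right) = \sqrt{181987} + 2 \cdot 252 \cdot 469 = \sqrt{181987} + 236376 = 236376 + \sqrt{181987}$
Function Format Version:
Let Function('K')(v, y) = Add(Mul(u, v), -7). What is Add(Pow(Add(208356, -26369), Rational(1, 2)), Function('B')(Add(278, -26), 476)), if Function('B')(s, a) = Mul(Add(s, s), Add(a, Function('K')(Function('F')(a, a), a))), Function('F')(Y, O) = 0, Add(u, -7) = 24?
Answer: Add(236376, Pow(181987, Rational(1, 2))) ≈ 2.3680e+5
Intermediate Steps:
u = 31 (u = Add(7, 24) = 31)
Function('K')(v, y) = Add(-7, Mul(31, v)) (Function('K')(v, y) = Add(Mul(31, v), -7) = Add(-7, Mul(31, v)))
Function('B')(s, a) = Mul(2, s, Add(-7, a)) (Function('B')(s, a) = Mul(Add(s, s), Add(a, Add(-7, Mul(31, 0)))) = Mul(Mul(2, s), Add(a, Add(-7, 0))) = Mul(Mul(2, s), Add(a, -7)) = Mul(Mul(2, s), Add(-7, a)) = Mul(2, s, Add(-7, a)))
Add(Pow(Add(208356, -26369), Rational(1, 2)), Function('B')(Add(278, -26), 476)) = Add(Pow(Add(208356, -26369), Rational(1, 2)), Mul(2, Add(278, -26), Add(-7, 476))) = Add(Pow(181987, Rational(1, 2)), Mul(2, 252, 469)) = Add(Pow(181987, Rational(1, 2)), 236376) = Add(236376, Pow(181987, Rational(1, 2)))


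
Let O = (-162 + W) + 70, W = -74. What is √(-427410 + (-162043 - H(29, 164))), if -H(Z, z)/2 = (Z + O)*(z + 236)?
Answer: I*√699053 ≈ 836.09*I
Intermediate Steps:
O = -166 (O = (-162 - 74) + 70 = -236 + 70 = -166)
H(Z, z) = -2*(-166 + Z)*(236 + z) (H(Z, z) = -2*(Z - 166)*(z + 236) = -2*(-166 + Z)*(236 + z))
√(-427410 + (-162043 - H(29, 164))) = √(-427410 + (-162043 - (78352 - 472*29 + 332*164 - 2*29*164))) = √(-427410 + (-162043 - (78352 - 13688 + 54448 - 9512))) = √(-427410 + (-162043 - 1*109600)) = √(-427410 + (-162043 - 109600)) = √(-427410 - 271643) = √(-699053) = I*√699053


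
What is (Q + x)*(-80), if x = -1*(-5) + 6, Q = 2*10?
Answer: -2480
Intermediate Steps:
Q = 20
x = 11 (x = 5 + 6 = 11)
(Q + x)*(-80) = (20 + 11)*(-80) = 31*(-80) = -2480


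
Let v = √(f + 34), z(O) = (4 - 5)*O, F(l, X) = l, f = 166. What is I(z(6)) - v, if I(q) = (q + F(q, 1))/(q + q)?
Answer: 1 - 10*√2 ≈ -13.142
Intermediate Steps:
z(O) = -O
v = 10*√2 (v = √(166 + 34) = √200 = 10*√2 ≈ 14.142)
I(q) = 1 (I(q) = (q + q)/(q + q) = (2*q)/((2*q)) = (2*q)*(1/(2*q)) = 1)
I(z(6)) - v = 1 - 10*√2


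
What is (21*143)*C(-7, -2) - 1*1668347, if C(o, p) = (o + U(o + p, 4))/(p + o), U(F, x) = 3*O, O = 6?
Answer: -5016052/3 ≈ -1.6720e+6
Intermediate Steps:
U(F, x) = 18 (U(F, x) = 3*6 = 18)
C(o, p) = (18 + o)/(o + p) (C(o, p) = (o + 18)/(p + o) = (18 + o)/(o + p))
(21*143)*C(-7, -2) - 1*1668347 = (21*143)*((18 - 7)/(-7 - 2)) - 1*1668347 = 3003*(11/(-9)) - 1668347 = 3003*(-⅑*11) - 1668347 = 3003*(-11/9) - 1668347 = -11011/3 - 1668347 = -5016052/3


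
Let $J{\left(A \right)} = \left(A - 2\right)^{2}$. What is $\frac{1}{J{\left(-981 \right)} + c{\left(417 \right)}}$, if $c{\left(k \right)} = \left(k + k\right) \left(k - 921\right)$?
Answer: $\frac{1}{545953} \approx 1.8317 \cdot 10^{-6}$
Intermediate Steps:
$J{\left(A \right)} = \left(-2 + A\right)^{2}$
$c{\left(k \right)} = 2 k \left(-921 + k\right)$
$\frac{1}{J{\left(-981 \right)} + c{\left(417 \right)}} = \frac{1}{\left(-2 - 981\right)^{2} + 2 \cdot 417 \left(-921 + 417\right)} = \frac{1}{\left(-983\right)^{2} + 2 \cdot 417 \left(-504\right)} = \frac{1}{966289 - 420336} = \frac{1}{545953}$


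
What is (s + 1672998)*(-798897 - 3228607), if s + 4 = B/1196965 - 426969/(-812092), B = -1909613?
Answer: -1637407512541566102805884/243011425195 ≈ -6.7380e+12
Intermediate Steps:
s = -4927897294431/972045700780 (s = -4 + (-1909613/1196965 - 426969/(-812092)) = -4 + (-1909613*1/1196965 - 426969*(-1/812092)) = -4 + (-1909613/1196965 + 426969/812092) = -4 - 1039714491311/972045700780 = -4927897294431/972045700780 ≈ -5.0696)
(s + 1672998)*(-798897 - 3228607) = (-4927897294431/972045700780 + 1672998)*(-798897 - 3228607) = (1626225585416244009/972045700780)*(-4027504) = -1637407512541566102805884/243011425195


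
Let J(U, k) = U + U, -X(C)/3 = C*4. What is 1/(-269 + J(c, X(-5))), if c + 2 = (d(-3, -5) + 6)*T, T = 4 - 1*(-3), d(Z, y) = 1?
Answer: -1/175 ≈ -0.0057143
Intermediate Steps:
T = 7 (T = 4 + 3 = 7)
X(C) = -12*C (X(C) = -3*C*4 = -12*C)
c = 47 (c = -2 + (1 + 6)*7 = -2 + 7*7 = -2 + 49 = 47)
J(U, k) = 2*U
1/(-269 + J(c, X(-5))) = 1/(-269 + 2*47) = 1/(-269 + 94) = 1/(-175) = -1/175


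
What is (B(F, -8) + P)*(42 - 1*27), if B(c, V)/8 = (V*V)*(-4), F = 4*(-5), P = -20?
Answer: -31020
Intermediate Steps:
F = -20
B(c, V) = -32*V² (B(c, V) = 8*((V*V)*(-4)) = 8*(V²*(-4)) = 8*(-4*V²) = -32*V²)
(B(F, -8) + P)*(42 - 1*27) = (-32*(-8)² - 20)*(42 - 1*27) = (-32*64 - 20)*(42 - 27) = (-2048 - 20)*15 = -2068*15 = -31020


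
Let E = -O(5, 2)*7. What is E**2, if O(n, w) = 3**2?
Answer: 3969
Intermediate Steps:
O(n, w) = 9
E = -63 (E = -1*9*7 = -9*7 = -63)
E**2 = (-63)**2 = 3969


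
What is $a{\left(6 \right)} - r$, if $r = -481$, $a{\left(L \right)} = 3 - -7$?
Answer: $491$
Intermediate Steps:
$a{\left(L \right)} = 10$ ($a{\left(L \right)} = 3 + 7 = 10$)
$a{\left(6 \right)} - r = 10 - -481 = 10 + 481 = 491$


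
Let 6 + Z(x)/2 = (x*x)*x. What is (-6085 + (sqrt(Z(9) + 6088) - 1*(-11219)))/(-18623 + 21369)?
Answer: 2567/1373 + sqrt(7534)/2746 ≈ 1.9012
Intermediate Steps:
Z(x) = -12 + 2*x**3 (Z(x) = -12 + 2*((x*x)*x) = -12 + 2*(x**2*x) = -12 + 2*x**3)
(-6085 + (sqrt(Z(9) + 6088) - 1*(-11219)))/(-18623 + 21369) = (-6085 + (sqrt((-12 + 2*9**3) + 6088) - 1*(-11219)))/(-18623 + 21369) = (-6085 + (sqrt((-12 + 2*729) + 6088) + 11219))/2746 = (-6085 + (sqrt((-12 + 1458) + 6088) + 11219))*(1/2746) = (-6085 + (sqrt(1446 + 6088) + 11219))*(1/2746) = (-6085 + (sqrt(7534) + 11219))*(1/2746) = (-6085 + (11219 + sqrt(7534)))*(1/2746) = (5134 + sqrt(7534))*(1/2746) = 2567/1373 + sqrt(7534)/2746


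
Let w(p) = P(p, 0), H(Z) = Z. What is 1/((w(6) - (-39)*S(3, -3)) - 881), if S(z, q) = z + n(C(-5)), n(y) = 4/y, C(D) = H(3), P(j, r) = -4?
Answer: -1/716 ≈ -0.0013966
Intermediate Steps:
w(p) = -4
C(D) = 3
S(z, q) = 4/3 + z (S(z, q) = z + 4/3 = 4/3 + z)
1/((w(6) - (-39)*S(3, -3)) - 881) = 1/((-4 - (-39)*(4/3 + 3)) - 881) = 1/((-4 - (-39)*13/3) - 881) = 1/((-4 - 1*(-169)) - 881) = 1/((-4 + 169) - 881) = 1/(165 - 881) = 1/(-716) = -1/716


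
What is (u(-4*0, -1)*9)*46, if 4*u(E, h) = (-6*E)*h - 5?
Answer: -1035/2 ≈ -517.50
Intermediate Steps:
u(E, h) = -5/4 - 3*E*h/2 (u(E, h) = ((-6*E)*h - 5)/4 = (-6*E*h - 5)/4 = (-5 - 6*E*h)/4 = -5/4 - 3*E*h/2)
(u(-4*0, -1)*9)*46 = ((-5/4 - 3/2*(-4*0)*(-1))*9)*46 = ((-5/4 - 3/2*0*(-1))*9)*46 = ((-5/4 + 0)*9)*46 = -5/4*9*46 = -45/4*46 = -1035/2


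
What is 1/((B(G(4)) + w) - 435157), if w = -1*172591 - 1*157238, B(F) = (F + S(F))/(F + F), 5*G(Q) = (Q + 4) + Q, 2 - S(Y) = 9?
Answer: -24/18359687 ≈ -1.3072e-6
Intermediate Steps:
S(Y) = -7 (S(Y) = 2 - 1*9 = 2 - 9 = -7)
G(Q) = ⅘ + 2*Q/5 (G(Q) = ((Q + 4) + Q)/5 = ((4 + Q) + Q)/5 = (4 + 2*Q)/5 = ⅘ + 2*Q/5)
B(F) = (-7 + F)/(2*F) (B(F) = (F - 7)/(F + F) = (-7 + F)/((2*F)) = (-7 + F)*(1/(2*F)) = (-7 + F)/(2*F))
w = -329829 (w = -172591 - 157238 = -329829)
1/((B(G(4)) + w) - 435157) = 1/(((-7 + (⅘ + (⅖)*4))/(2*(⅘ + (⅖)*4)) - 329829) - 435157) = 1/(((-7 + (⅘ + 8/5))/(2*(⅘ + 8/5)) - 329829) - 435157) = 1/(((-7 + 12/5)/(2*(12/5)) - 329829) - 435157) = 1/(((½)*(5/12)*(-23/5) - 329829) - 435157) = 1/((-23/24 - 329829) - 435157) = 1/(-7915919/24 - 435157) = 1/(-18359687/24) = -24/18359687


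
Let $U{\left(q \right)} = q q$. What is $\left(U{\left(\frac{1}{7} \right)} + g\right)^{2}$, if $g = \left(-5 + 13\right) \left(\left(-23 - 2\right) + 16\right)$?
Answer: $\frac{12439729}{2401} \approx 5181.1$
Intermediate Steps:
$U{\left(q \right)} = q^{2}$
$g = -72$ ($g = 8 \left(-25 + 16\right) = 8 \left(-9\right) = -72$)
$\left(U{\left(\frac{1}{7} \right)} + g\right)^{2} = \left(\left(\frac{1}{7}\right)^{2} - 72\right)^{2} = \left(\frac{1}{49} - 72\right)^{2} = \left(- \frac{3527}{49}\right)^{2} = \frac{12439729}{2401}$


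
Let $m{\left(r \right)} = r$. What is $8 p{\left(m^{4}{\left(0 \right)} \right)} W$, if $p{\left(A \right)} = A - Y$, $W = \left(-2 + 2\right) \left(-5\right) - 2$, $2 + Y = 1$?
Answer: $-16$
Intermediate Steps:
$Y = -1$ ($Y = -2 + 1 = -1$)
$W = -2$ ($W = 0 \left(-5\right) - 2 = 0 - 2 = -2$)
$p{\left(A \right)} = 1 + A$ ($p{\left(A \right)} = A - -1 = A + 1 = 1 + A$)
$8 p{\left(m^{4}{\left(0 \right)} \right)} W = 8 \left(1 + 0^{4}\right) \left(-2\right) = 8 \left(1 + 0\right) \left(-2\right) = 8 \cdot 1 \left(-2\right) = 8 \left(-2\right) = -16$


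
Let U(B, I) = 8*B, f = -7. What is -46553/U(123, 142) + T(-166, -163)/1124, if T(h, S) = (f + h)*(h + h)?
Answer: 1047863/276504 ≈ 3.7897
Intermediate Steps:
T(h, S) = 2*h*(-7 + h) (T(h, S) = (-7 + h)*(h + h) = (-7 + h)*(2*h) = 2*h*(-7 + h))
-46553/U(123, 142) + T(-166, -163)/1124 = -46553/(8*123) + (2*(-166)*(-7 - 166))/1124 = -46553/984 + (2*(-166)*(-173))*(1/1124) = -46553*1/984 + 57436*(1/1124) = -46553/984 + 14359/281 = 1047863/276504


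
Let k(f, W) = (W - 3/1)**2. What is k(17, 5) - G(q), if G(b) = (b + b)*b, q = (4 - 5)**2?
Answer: 2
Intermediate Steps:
k(f, W) = (-3 + W)**2 (k(f, W) = (W - 3*1)**2 = (W - 3)**2 = (-3 + W)**2)
q = 1 (q = (-1)**2 = 1)
G(b) = 2*b**2 (G(b) = (2*b)*b = 2*b**2)
k(17, 5) - G(q) = (-3 + 5)**2 - 2*1**2 = 2**2 - 2 = 4 - 1*2 = 4 - 2 = 2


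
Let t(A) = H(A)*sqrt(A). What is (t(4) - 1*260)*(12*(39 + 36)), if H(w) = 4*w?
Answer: -205200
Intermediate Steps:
t(A) = 4*A**(3/2) (t(A) = (4*A)*sqrt(A) = 4*A**(3/2))
(t(4) - 1*260)*(12*(39 + 36)) = (4*4**(3/2) - 1*260)*(12*(39 + 36)) = (4*8 - 260)*(12*75) = (32 - 260)*900 = -228*900 = -205200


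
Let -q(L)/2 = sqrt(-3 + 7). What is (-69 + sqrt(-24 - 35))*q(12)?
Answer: 276 - 4*I*sqrt(59) ≈ 276.0 - 30.725*I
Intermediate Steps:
q(L) = -4 (q(L) = -2*sqrt(-3 + 7) = -2*sqrt(4) = -2*2 = -4)
(-69 + sqrt(-24 - 35))*q(12) = (-69 + sqrt(-24 - 35))*(-4) = (-69 + sqrt(-59))*(-4) = (-69 + I*sqrt(59))*(-4) = 276 - 4*I*sqrt(59)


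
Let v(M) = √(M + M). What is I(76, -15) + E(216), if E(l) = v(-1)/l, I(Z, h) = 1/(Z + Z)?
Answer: 1/152 + I*√2/216 ≈ 0.0065789 + 0.0065473*I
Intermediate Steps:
I(Z, h) = 1/(2*Z)
v(M) = √2*√M (v(M) = √(2*M) = √2*√M)
E(l) = I*√2/l (E(l) = (√2*√(-1))/l = (√2*I)/l = (I*√2)/l = I*√2/l)
I(76, -15) + E(216) = (½)/76 + I*√2/216 = (½)*(1/76) + I*√2*(1/216) = 1/152 + I*√2/216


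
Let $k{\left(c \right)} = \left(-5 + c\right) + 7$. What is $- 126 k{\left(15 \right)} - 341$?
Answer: $-2483$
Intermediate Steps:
$k{\left(c \right)} = 2 + c$
$- 126 k{\left(15 \right)} - 341 = - 126 \left(2 + 15\right) - 341 = \left(-126\right) 17 - 341 = -2142 - 341 = -2483$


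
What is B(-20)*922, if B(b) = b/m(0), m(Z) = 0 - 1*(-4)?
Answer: -4610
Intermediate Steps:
m(Z) = 4 (m(Z) = 0 + 4 = 4)
B(b) = b/4
B(-20)*922 = ((¼)*(-20))*922 = -5*922 = -4610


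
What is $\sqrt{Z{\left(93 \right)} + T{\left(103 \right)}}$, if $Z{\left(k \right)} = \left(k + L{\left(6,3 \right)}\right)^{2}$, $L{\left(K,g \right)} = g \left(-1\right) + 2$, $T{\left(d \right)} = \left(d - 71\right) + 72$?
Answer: $6 \sqrt{238} \approx 92.563$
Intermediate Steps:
$T{\left(d \right)} = 1 + d$ ($T{\left(d \right)} = \left(-71 + d\right) + 72 = 1 + d$)
$L{\left(K,g \right)} = 2 - g$ ($L{\left(K,g \right)} = - g + 2 = 2 - g$)
$Z{\left(k \right)} = \left(-1 + k\right)^{2}$ ($Z{\left(k \right)} = \left(k + \left(2 - 3\right)\right)^{2} = \left(k - 1\right)^{2} = \left(-1 + k\right)^{2}$)
$\sqrt{Z{\left(93 \right)} + T{\left(103 \right)}} = \sqrt{\left(-1 + 93\right)^{2} + \left(1 + 103\right)} = \sqrt{92^{2} + 104} = \sqrt{8464 + 104} = \sqrt{8568} = 6 \sqrt{238}$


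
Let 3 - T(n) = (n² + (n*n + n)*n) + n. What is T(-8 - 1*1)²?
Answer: 335241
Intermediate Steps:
T(n) = 3 - n - n² - n*(n + n²) (T(n) = 3 - ((n² + (n*n + n)*n) + n) = 3 - ((n² + (n² + n)*n) + n) = 3 - ((n² + (n + n²)*n) + n) = 3 - ((n² + n*(n + n²)) + n) = 3 - (n + n² + n*(n + n²)) = 3 + (-n - n² - n*(n + n²)) = 3 - n - n² - n*(n + n²))
T(-8 - 1*1)² = (3 - (-8 - 1*1) - (-8 - 1*1)³ - 2*(-8 - 1*1)²)² = (3 - (-8 - 1) - (-8 - 1)³ - 2*(-8 - 1)²)² = (3 - 1*(-9) - 1*(-9)³ - 2*(-9)²)² = (3 + 9 - 1*(-729) - 2*81)² = (3 + 9 + 729 - 162)² = 579² = 335241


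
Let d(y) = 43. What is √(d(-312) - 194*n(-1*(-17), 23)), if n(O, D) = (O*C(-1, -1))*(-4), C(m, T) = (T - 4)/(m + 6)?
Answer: 3*I*√1461 ≈ 114.67*I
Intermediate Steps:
C(m, T) = (-4 + T)/(6 + m)
n(O, D) = 4*O (n(O, D) = (O*((-4 - 1)/(6 - 1)))*(-4) = (O*(-5/5))*(-4) = (O*((⅕)*(-5)))*(-4) = (O*(-1))*(-4) = -O*(-4) = 4*O)
√(d(-312) - 194*n(-1*(-17), 23)) = √(43 - 776*(-1*(-17))) = √(43 - 776*17) = √(43 - 194*68) = √(43 - 13192) = √(-13149) = 3*I*√1461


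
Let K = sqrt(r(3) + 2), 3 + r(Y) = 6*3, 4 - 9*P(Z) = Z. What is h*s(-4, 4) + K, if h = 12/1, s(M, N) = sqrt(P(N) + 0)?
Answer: sqrt(17) ≈ 4.1231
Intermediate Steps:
P(Z) = 4/9 - Z/9
s(M, N) = sqrt(4/9 - N/9) (s(M, N) = sqrt((4/9 - N/9) + 0) = sqrt(4/9 - N/9))
r(Y) = 15 (r(Y) = -3 + 6*3 = -3 + 18 = 15)
h = 12 (h = 12*1 = 12)
K = sqrt(17) (K = sqrt(15 + 2) = sqrt(17) ≈ 4.1231)
h*s(-4, 4) + K = 12*(sqrt(4 - 1*4)/3) + sqrt(17) = 12*(sqrt(4 - 4)/3) + sqrt(17) = 12*(sqrt(0)/3) + sqrt(17) = 12*((1/3)*0) + sqrt(17) = 12*0 + sqrt(17) = 0 + sqrt(17) = sqrt(17)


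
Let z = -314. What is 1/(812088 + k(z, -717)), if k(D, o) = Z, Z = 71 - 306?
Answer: 1/811853 ≈ 1.2318e-6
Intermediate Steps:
Z = -235
k(D, o) = -235
1/(812088 + k(z, -717)) = 1/(812088 - 235) = 1/811853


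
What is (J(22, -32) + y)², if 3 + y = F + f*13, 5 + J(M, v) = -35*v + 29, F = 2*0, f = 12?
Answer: 1682209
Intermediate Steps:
F = 0
J(M, v) = 24 - 35*v (J(M, v) = -5 + (-35*v + 29) = -5 + (29 - 35*v) = 24 - 35*v)
y = 153 (y = -3 + (0 + 12*13) = -3 + (0 + 156) = -3 + 156 = 153)
(J(22, -32) + y)² = ((24 - 35*(-32)) + 153)² = ((24 + 1120) + 153)² = (1144 + 153)² = 1297² = 1682209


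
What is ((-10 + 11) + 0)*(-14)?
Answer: -14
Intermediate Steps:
((-10 + 11) + 0)*(-14) = (1 + 0)*(-14) = 1*(-14) = -14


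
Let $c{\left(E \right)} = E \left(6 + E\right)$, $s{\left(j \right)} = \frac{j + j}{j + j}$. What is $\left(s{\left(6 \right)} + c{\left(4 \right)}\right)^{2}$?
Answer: $1681$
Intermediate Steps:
$s{\left(j \right)} = 1$ ($s{\left(j \right)} = \frac{2 j}{2 j} = 2 j \frac{1}{2 j} = 1$)
$\left(s{\left(6 \right)} + c{\left(4 \right)}\right)^{2} = \left(1 + 4 \left(6 + 4\right)\right)^{2} = \left(1 + 4 \cdot 10\right)^{2} = \left(1 + 40\right)^{2} = 41^{2} = 1681$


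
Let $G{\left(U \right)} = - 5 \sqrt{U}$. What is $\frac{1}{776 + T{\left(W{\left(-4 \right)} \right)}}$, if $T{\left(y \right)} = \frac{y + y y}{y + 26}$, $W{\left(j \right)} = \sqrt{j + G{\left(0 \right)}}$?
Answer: $\frac{2931}{2274025} - \frac{i}{6822075} \approx 0.0012889 - 1.4658 \cdot 10^{-7} i$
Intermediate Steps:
$W{\left(j \right)} = \sqrt{j}$ ($W{\left(j \right)} = \sqrt{j - 5 \sqrt{0}} = \sqrt{j - 0} = \sqrt{j + 0} = \sqrt{j}$)
$T{\left(y \right)} = \frac{y + y^{2}}{26 + y}$
$\frac{1}{776 + T{\left(W{\left(-4 \right)} \right)}} = \frac{1}{776 + \frac{\sqrt{-4} \left(1 + \sqrt{-4}\right)}{26 + \sqrt{-4}}} = \frac{1}{776 + \frac{2 i \left(1 + 2 i\right)}{26 + 2 i}} = \frac{1}{776 + 2 i \frac{26 - 2 i}{680} \left(1 + 2 i\right)} = \frac{1}{776 + \frac{i \left(1 + 2 i\right) \left(26 - 2 i\right)}{340}}$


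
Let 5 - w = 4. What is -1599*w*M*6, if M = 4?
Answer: -38376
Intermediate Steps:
w = 1 (w = 5 - 1*4 = 5 - 4 = 1)
-1599*w*M*6 = -1599*1*4*6 = -6396*6 = -1599*24 = -38376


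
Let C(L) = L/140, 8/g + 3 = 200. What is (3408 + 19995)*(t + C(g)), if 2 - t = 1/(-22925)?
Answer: 211421695671/4516225 ≈ 46814.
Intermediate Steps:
g = 8/197 (g = 8/(-3 + 200) = 8/197 ≈ 0.040609)
C(L) = L/140 (C(L) = L*(1/140) = L/140)
t = 45851/22925 (t = 2 - 1/(-22925) = 2 - 1*(-1/22925) = 2 + 1/22925 = 45851/22925 ≈ 2.0000)
(3408 + 19995)*(t + C(g)) = (3408 + 19995)*(45851/22925 + (1/140)*(8/197)) = 23403*(45851/22925 + 2/6895) = 23403*(9033957/4516225) = 211421695671/4516225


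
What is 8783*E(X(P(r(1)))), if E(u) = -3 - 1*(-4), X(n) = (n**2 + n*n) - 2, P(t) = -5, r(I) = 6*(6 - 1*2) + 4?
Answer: 8783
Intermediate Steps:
r(I) = 28 (r(I) = 6*(6 - 2) + 4 = 6*4 + 4 = 24 + 4 = 28)
X(n) = -2 + 2*n**2 (X(n) = (n**2 + n**2) - 2 = 2*n**2 - 2 = -2 + 2*n**2)
E(u) = 1 (E(u) = -3 + 4 = 1)
8783*E(X(P(r(1)))) = 8783*1 = 8783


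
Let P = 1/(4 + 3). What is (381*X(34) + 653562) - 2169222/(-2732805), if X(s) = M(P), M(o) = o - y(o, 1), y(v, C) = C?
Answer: 4165390167398/6376545 ≈ 6.5324e+5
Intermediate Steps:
P = ⅐ (P = 1/7 = ⅐ ≈ 0.14286)
M(o) = -1 + o (M(o) = o - 1*1 = o - 1 = -1 + o)
X(s) = -6/7 (X(s) = -1 + ⅐ = -6/7)
(381*X(34) + 653562) - 2169222/(-2732805) = (381*(-6/7) + 653562) - 2169222/(-2732805) = (-2286/7 + 653562) - 2169222*(-1/2732805) = 4572648/7 + 723074/910935 = 4165390167398/6376545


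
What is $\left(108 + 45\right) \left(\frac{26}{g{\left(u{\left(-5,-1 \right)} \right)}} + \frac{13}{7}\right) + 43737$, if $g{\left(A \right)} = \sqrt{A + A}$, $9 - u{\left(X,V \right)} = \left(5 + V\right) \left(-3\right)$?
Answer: $\frac{308148}{7} + \frac{663 \sqrt{42}}{7} \approx 44635.0$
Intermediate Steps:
$u{\left(X,V \right)} = 24 + 3 V$ ($u{\left(X,V \right)} = 9 - \left(5 + V\right) \left(-3\right) = 9 - \left(-15 - 3 V\right) = 9 + \left(15 + 3 V\right) = 24 + 3 V$)
$g{\left(A \right)} = \sqrt{2} \sqrt{A}$ ($g{\left(A \right)} = \sqrt{2 A} = \sqrt{2} \sqrt{A}$)
$\left(108 + 45\right) \left(\frac{26}{g{\left(u{\left(-5,-1 \right)} \right)}} + \frac{13}{7}\right) + 43737 = \left(108 + 45\right) \left(\frac{26}{\sqrt{2} \sqrt{24 + 3 \left(-1\right)}} + \frac{13}{7}\right) + 43737 = 153 \left(\frac{26}{\sqrt{2} \sqrt{24 - 3}} + 13 \cdot \frac{1}{7}\right) + 43737 = 153 \left(\frac{26}{\sqrt{2} \sqrt{21}} + \frac{13}{7}\right) + 43737 = 153 \left(\frac{26}{\sqrt{42}} + \frac{13}{7}\right) + 43737 = 153 \left(26 \frac{\sqrt{42}}{42} + \frac{13}{7}\right) + 43737 = 153 \left(\frac{13 \sqrt{42}}{21} + \frac{13}{7}\right) + 43737 = 153 \left(\frac{13}{7} + \frac{13 \sqrt{42}}{21}\right) + 43737 = \left(\frac{1989}{7} + \frac{663 \sqrt{42}}{7}\right) + 43737 = \frac{308148}{7} + \frac{663 \sqrt{42}}{7}$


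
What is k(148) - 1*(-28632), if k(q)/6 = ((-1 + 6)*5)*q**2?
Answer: 3314232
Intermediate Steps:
k(q) = 150*q**2 (k(q) = 6*(((-1 + 6)*5)*q**2) = 6*((5*5)*q**2) = 6*(25*q**2) = 150*q**2)
k(148) - 1*(-28632) = 150*148**2 - 1*(-28632) = 150*21904 + 28632 = 3285600 + 28632 = 3314232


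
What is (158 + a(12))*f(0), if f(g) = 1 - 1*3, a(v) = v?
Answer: -340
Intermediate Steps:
f(g) = -2 (f(g) = 1 - 3 = -2)
(158 + a(12))*f(0) = (158 + 12)*(-2) = 170*(-2) = -340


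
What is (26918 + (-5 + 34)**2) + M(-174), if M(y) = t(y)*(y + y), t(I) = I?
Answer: 88311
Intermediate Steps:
M(y) = 2*y**2 (M(y) = y*(y + y) = y*(2*y) = 2*y**2)
(26918 + (-5 + 34)**2) + M(-174) = (26918 + (-5 + 34)**2) + 2*(-174)**2 = (26918 + 29**2) + 2*30276 = (26918 + 841) + 60552 = 27759 + 60552 = 88311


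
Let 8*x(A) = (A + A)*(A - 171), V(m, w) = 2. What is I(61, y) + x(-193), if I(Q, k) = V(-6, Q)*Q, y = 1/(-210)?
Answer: 17685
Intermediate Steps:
y = -1/210 ≈ -0.0047619
x(A) = A*(-171 + A)/4 (x(A) = ((A + A)*(A - 171))/8 = ((2*A)*(-171 + A))/8 = (2*A*(-171 + A))/8 = A*(-171 + A)/4)
I(Q, k) = 2*Q
I(61, y) + x(-193) = 2*61 + (1/4)*(-193)*(-171 - 193) = 122 + (1/4)*(-193)*(-364) = 122 + 17563 = 17685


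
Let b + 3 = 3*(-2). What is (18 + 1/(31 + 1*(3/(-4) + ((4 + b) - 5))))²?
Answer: 2137444/6561 ≈ 325.78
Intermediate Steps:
b = -9 (b = -3 + 3*(-2) = -3 - 6 = -9)
(18 + 1/(31 + 1*(3/(-4) + ((4 + b) - 5))))² = (18 + 1/(31 + 1*(3/(-4) + ((4 - 9) - 5))))² = (18 + 1/(31 + 1*(3*(-¼) + (-5 - 5))))² = (18 + 1/(31 + 1*(-¾ - 10)))² = (18 + 1/(31 + 1*(-43/4)))² = (18 + 1/(31 - 43/4))² = (18 + 1/(81/4))² = (18 + 4/81)² = (1462/81)² = 2137444/6561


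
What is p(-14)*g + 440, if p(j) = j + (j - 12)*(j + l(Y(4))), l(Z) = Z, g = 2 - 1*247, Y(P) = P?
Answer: -59830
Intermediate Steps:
g = -245 (g = 2 - 247 = -245)
p(j) = j + (-12 + j)*(4 + j) (p(j) = j + (j - 12)*(j + 4) = j + (-12 + j)*(4 + j))
p(-14)*g + 440 = (-48 + (-14)² - 7*(-14))*(-245) + 440 = (-48 + 196 + 98)*(-245) + 440 = 246*(-245) + 440 = -60270 + 440 = -59830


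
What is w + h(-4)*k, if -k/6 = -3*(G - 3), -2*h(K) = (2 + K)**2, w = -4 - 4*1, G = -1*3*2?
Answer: 316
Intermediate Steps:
G = -6 (G = -3*2 = -6)
w = -8 (w = -4 - 4 = -8)
h(K) = -(2 + K)**2/2
k = -162 (k = -(-18)*(-6 - 3) = -(-18)*(-9) = -6*27 = -162)
w + h(-4)*k = -8 - (2 - 4)**2/2*(-162) = -8 - 1/2*(-2)**2*(-162) = -8 - 1/2*4*(-162) = -8 - 2*(-162) = -8 + 324 = 316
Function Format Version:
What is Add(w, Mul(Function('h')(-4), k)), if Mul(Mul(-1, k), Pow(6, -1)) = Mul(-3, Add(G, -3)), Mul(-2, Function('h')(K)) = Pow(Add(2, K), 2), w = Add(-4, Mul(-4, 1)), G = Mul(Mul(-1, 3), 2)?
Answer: 316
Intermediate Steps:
G = -6 (G = Mul(-3, 2) = -6)
w = -8 (w = Add(-4, -4) = -8)
Function('h')(K) = Mul(Rational(-1, 2), Pow(Add(2, K), 2))
k = -162 (k = Mul(-6, Mul(-3, Add(-6, -3))) = Mul(-6, Mul(-3, -9)) = Mul(-6, 27) = -162)
Add(w, Mul(Function('h')(-4), k)) = Add(-8, Mul(Mul(Rational(-1, 2), Pow(Add(2, -4), 2)), -162)) = Add(-8, Mul(Mul(Rational(-1, 2), Pow(-2, 2)), -162)) = Add(-8, Mul(Mul(Rational(-1, 2), 4), -162)) = Add(-8, Mul(-2, -162)) = Add(-8, 324) = 316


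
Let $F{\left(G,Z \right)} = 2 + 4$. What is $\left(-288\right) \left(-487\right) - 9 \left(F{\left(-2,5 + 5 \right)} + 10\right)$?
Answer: $140112$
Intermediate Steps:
$F{\left(G,Z \right)} = 6$
$\left(-288\right) \left(-487\right) - 9 \left(F{\left(-2,5 + 5 \right)} + 10\right) = \left(-288\right) \left(-487\right) - 9 \left(6 + 10\right) = 140256 - 144 = 140112$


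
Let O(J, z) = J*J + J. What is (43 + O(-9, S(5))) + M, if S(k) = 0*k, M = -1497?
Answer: -1382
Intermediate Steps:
S(k) = 0
O(J, z) = J + J² (O(J, z) = J² + J = J + J²)
(43 + O(-9, S(5))) + M = (43 - 9*(1 - 9)) - 1497 = (43 - 9*(-8)) - 1497 = (43 + 72) - 1497 = 115 - 1497 = -1382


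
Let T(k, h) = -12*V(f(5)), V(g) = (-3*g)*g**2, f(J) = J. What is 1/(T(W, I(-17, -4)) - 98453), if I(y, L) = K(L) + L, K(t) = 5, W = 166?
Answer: -1/93953 ≈ -1.0644e-5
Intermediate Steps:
I(y, L) = 5 + L
V(g) = -3*g**3
T(k, h) = 4500 (T(k, h) = -(-36)*5**3 = -(-36)*125 = -12*(-375) = 4500)
1/(T(W, I(-17, -4)) - 98453) = 1/(4500 - 98453) = 1/(-93953) = -1/93953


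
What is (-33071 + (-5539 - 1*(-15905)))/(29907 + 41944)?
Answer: -22705/71851 ≈ -0.31600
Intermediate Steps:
(-33071 + (-5539 - 1*(-15905)))/(29907 + 41944) = (-33071 + (-5539 + 15905))/71851 = (-33071 + 10366)*(1/71851) = -22705*1/71851 = -22705/71851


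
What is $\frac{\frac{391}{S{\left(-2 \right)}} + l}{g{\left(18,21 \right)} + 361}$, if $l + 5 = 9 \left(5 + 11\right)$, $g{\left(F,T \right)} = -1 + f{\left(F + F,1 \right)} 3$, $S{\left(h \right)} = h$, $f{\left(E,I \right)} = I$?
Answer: $- \frac{113}{726} \approx -0.15565$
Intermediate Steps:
$g{\left(F,T \right)} = 2$ ($g{\left(F,T \right)} = -1 + 1 \cdot 3 = -1 + 3 = 2$)
$l = 139$ ($l = -5 + 9 \left(5 + 11\right) = -5 + 9 \cdot 16 = -5 + 144 = 139$)
$\frac{\frac{391}{S{\left(-2 \right)}} + l}{g{\left(18,21 \right)} + 361} = \frac{\frac{391}{-2} + 139}{2 + 361} = \frac{391 \left(- \frac{1}{2}\right) + 139}{363} = \left(- \frac{391}{2} + 139\right) \frac{1}{363} = \left(- \frac{113}{2}\right) \frac{1}{363} = - \frac{113}{726}$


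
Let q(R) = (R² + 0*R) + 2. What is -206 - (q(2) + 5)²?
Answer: -327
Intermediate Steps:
q(R) = 2 + R² (q(R) = (R² + 0) + 2 = R² + 2 = 2 + R²)
-206 - (q(2) + 5)² = -206 - ((2 + 2²) + 5)² = -206 - ((2 + 4) + 5)² = -206 - (6 + 5)² = -206 - 1*11² = -206 - 1*121 = -206 - 121 = -327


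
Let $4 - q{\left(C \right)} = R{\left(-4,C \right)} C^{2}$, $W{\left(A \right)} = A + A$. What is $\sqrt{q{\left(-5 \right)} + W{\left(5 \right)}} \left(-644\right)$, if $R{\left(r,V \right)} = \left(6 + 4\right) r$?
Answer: $- 8372 \sqrt{6} \approx -20507.0$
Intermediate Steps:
$W{\left(A \right)} = 2 A$
$R{\left(r,V \right)} = 10 r$
$q{\left(C \right)} = 4 + 40 C^{2}$ ($q{\left(C \right)} = 4 - 10 \left(-4\right) C^{2} = 4 - - 40 C^{2} = 4 + 40 C^{2}$)
$\sqrt{q{\left(-5 \right)} + W{\left(5 \right)}} \left(-644\right) = \sqrt{\left(4 + 40 \left(-5\right)^{2}\right) + 2 \cdot 5} \left(-644\right) = \sqrt{\left(4 + 40 \cdot 25\right) + 10} \left(-644\right) = \sqrt{\left(4 + 1000\right) + 10} \left(-644\right) = \sqrt{1004 + 10} \left(-644\right) = \sqrt{1014} \left(-644\right) = 13 \sqrt{6} \left(-644\right) = - 8372 \sqrt{6}$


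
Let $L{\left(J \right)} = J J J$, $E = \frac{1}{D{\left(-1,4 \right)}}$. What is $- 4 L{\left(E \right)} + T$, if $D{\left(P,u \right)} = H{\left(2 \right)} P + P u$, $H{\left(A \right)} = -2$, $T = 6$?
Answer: $\frac{13}{2} \approx 6.5$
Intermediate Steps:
$D{\left(P,u \right)} = - 2 P + P u$
$E = - \frac{1}{2}$ ($E = \frac{1}{\left(-1\right) \left(-2 + 4\right)} = \frac{1}{\left(-1\right) 2} = \frac{1}{-2} = - \frac{1}{2} \approx -0.5$)
$L{\left(J \right)} = J^{3}$ ($L{\left(J \right)} = J^{2} J = J^{3}$)
$- 4 L{\left(E \right)} + T = - 4 \left(- \frac{1}{2}\right)^{3} + 6 = \left(-4\right) \left(- \frac{1}{8}\right) + 6 = \frac{1}{2} + 6 = \frac{13}{2}$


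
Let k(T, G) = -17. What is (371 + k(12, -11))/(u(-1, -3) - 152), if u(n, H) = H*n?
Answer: -354/149 ≈ -2.3758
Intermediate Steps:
(371 + k(12, -11))/(u(-1, -3) - 152) = (371 - 17)/(-3*(-1) - 152) = 354/(3 - 152) = 354/(-149) = 354*(-1/149) = -354/149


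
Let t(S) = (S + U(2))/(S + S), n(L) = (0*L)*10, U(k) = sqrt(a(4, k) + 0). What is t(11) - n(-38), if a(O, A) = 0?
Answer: 1/2 ≈ 0.50000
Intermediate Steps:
U(k) = 0 (U(k) = sqrt(0 + 0) = sqrt(0) = 0)
n(L) = 0 (n(L) = 0*10 = 0)
t(S) = 1/2 (t(S) = (S + 0)/(S + S) = S/((2*S)) = S*(1/(2*S)) = 1/2)
t(11) - n(-38) = 1/2 - 1*0 = 1/2 + 0 = 1/2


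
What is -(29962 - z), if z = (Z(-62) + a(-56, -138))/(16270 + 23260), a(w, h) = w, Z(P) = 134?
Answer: -592198891/19765 ≈ -29962.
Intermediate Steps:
z = 39/19765 (z = (134 - 56)/(16270 + 23260) = 78/39530 = 78*(1/39530) = 39/19765 ≈ 0.0019732)
-(29962 - z) = -(29962 - 1*39/19765) = -(29962 - 39/19765) = -1*592198891/19765 = -592198891/19765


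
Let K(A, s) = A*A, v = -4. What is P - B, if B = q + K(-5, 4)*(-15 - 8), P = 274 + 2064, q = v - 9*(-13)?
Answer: 2800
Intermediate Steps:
K(A, s) = A²
q = 113 (q = -4 - 9*(-13) = -4 + 117 = 113)
P = 2338
B = -462 (B = 113 + (-5)²*(-15 - 8) = 113 + 25*(-23) = 113 - 575 = -462)
P - B = 2338 - 1*(-462) = 2338 + 462 = 2800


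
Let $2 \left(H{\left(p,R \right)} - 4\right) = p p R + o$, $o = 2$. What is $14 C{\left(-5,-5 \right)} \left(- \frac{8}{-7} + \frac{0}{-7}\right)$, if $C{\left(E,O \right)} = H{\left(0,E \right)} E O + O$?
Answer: $1920$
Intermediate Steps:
$H{\left(p,R \right)} = 5 + \frac{R p^{2}}{2}$ ($H{\left(p,R \right)} = 4 + \frac{p p R + 2}{2} = 4 + \frac{p^{2} R + 2}{2} = 4 + \frac{R p^{2} + 2}{2} = 4 + \frac{2 + R p^{2}}{2} = 4 + \left(1 + \frac{R p^{2}}{2}\right) = 5 + \frac{R p^{2}}{2}$)
$C{\left(E,O \right)} = O + 5 E O$ ($C{\left(E,O \right)} = \left(5 + \frac{E 0^{2}}{2}\right) E O + O = \left(5 + \frac{1}{2} E 0\right) E O + O = \left(5 + 0\right) E O + O = 5 E O + O = O + 5 E O$)
$14 C{\left(-5,-5 \right)} \left(- \frac{8}{-7} + \frac{0}{-7}\right) = 14 \left(- 5 \left(1 + 5 \left(-5\right)\right)\right) \left(- \frac{8}{-7} + \frac{0}{-7}\right) = 14 \left(- 5 \left(1 - 25\right)\right) \left(\left(-8\right) \left(- \frac{1}{7}\right) + 0 \left(- \frac{1}{7}\right)\right) = 14 \left(\left(-5\right) \left(-24\right)\right) \left(\frac{8}{7} + 0\right) = 14 \cdot 120 \cdot \frac{8}{7} = 1680 \cdot \frac{8}{7} = 1920$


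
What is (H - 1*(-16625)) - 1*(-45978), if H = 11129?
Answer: 73732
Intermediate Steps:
(H - 1*(-16625)) - 1*(-45978) = (11129 - 1*(-16625)) - 1*(-45978) = (11129 + 16625) + 45978 = 27754 + 45978 = 73732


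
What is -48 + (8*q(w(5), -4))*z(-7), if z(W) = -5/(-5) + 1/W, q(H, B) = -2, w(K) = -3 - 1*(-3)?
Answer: -432/7 ≈ -61.714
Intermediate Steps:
w(K) = 0 (w(K) = -3 + 3 = 0)
z(W) = 1 + 1/W (z(W) = -5*(-⅕) + 1/W = 1 + 1/W)
-48 + (8*q(w(5), -4))*z(-7) = -48 + (8*(-2))*((1 - 7)/(-7)) = -48 - (-16)*(-6)/7 = -48 - 16*6/7 = -48 - 96/7 = -432/7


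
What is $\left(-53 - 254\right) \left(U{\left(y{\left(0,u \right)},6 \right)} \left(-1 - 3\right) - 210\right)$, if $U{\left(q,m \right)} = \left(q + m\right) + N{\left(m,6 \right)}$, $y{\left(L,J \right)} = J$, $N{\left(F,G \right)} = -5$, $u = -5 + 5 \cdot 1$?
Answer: $65698$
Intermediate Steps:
$u = 0$ ($u = -5 + 5 = 0$)
$U{\left(q,m \right)} = -5 + m + q$ ($U{\left(q,m \right)} = \left(q + m\right) - 5 = \left(m + q\right) - 5 = -5 + m + q$)
$\left(-53 - 254\right) \left(U{\left(y{\left(0,u \right)},6 \right)} \left(-1 - 3\right) - 210\right) = \left(-53 - 254\right) \left(\left(-5 + 6 + 0\right) \left(-1 - 3\right) - 210\right) = - 307 \left(1 \left(-4\right) - 210\right) = - 307 \left(-4 - 210\right) = \left(-307\right) \left(-214\right) = 65698$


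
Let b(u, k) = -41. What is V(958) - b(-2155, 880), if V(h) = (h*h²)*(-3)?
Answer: -2637653695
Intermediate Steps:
V(h) = -3*h³ (V(h) = h³*(-3) = -3*h³)
V(958) - b(-2155, 880) = -3*958³ - 1*(-41) = -3*879217912 + 41 = -2637653736 + 41 = -2637653695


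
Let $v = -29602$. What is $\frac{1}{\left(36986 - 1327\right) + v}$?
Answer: $\frac{1}{6057} \approx 0.0001651$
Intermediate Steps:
$\frac{1}{\left(36986 - 1327\right) + v} = \frac{1}{\left(36986 - 1327\right) - 29602} = \frac{1}{35659 - 29602} = \frac{1}{6057}$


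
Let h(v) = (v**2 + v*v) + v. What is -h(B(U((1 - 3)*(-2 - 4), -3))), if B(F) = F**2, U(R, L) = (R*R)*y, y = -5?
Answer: -537477638400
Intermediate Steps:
U(R, L) = -5*R**2 (U(R, L) = (R*R)*(-5) = R**2*(-5) = -5*R**2)
h(v) = v + 2*v**2 (h(v) = (v**2 + v**2) + v = 2*v**2 + v = v + 2*v**2)
-h(B(U((1 - 3)*(-2 - 4), -3))) = -(-5*(1 - 3)**2*(-2 - 4)**2)**2*(1 + 2*(-5*(1 - 3)**2*(-2 - 4)**2)**2) = -(-5*(-2*(-6))**2)**2*(1 + 2*(-5*(-2*(-6))**2)**2) = -(-5*12**2)**2*(1 + 2*(-5*12**2)**2) = -(-5*144)**2*(1 + 2*(-5*144)**2) = -(-720)**2*(1 + 2*(-720)**2) = -518400*(1 + 2*518400) = -518400*(1 + 1036800) = -518400*1036801 = -1*537477638400 = -537477638400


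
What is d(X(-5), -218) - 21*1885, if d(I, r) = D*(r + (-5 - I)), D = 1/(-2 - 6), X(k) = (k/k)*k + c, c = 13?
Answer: -316449/8 ≈ -39556.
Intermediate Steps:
X(k) = 13 + k (X(k) = (k/k)*k + 13 = 1*k + 13 = k + 13 = 13 + k)
D = -⅛ (D = 1/(-8) = -⅛ ≈ -0.12500)
d(I, r) = 5/8 - r/8 + I/8 (d(I, r) = -(r + (-5 - I))/8 = -(-5 + r - I)/8 = 5/8 - r/8 + I/8)
d(X(-5), -218) - 21*1885 = (5/8 - ⅛*(-218) + (13 - 5)/8) - 21*1885 = (5/8 + 109/4 + (⅛)*8) - 1*39585 = (5/8 + 109/4 + 1) - 39585 = 231/8 - 39585 = -316449/8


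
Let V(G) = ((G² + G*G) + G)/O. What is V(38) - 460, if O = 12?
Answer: -1297/6 ≈ -216.17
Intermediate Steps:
V(G) = G²/6 + G/12 (V(G) = ((G² + G*G) + G)/12 = ((G² + G²) + G)*(1/12) = (2*G² + G)*(1/12) = (G + 2*G²)*(1/12) = G²/6 + G/12)
V(38) - 460 = (1/12)*38*(1 + 2*38) - 460 = (1/12)*38*(1 + 76) - 460 = (1/12)*38*77 - 460 = 1463/6 - 460 = -1297/6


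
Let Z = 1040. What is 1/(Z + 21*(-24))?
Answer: 1/536 ≈ 0.0018657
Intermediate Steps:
1/(Z + 21*(-24)) = 1/(1040 + 21*(-24)) = 1/(1040 - 504) = 1/536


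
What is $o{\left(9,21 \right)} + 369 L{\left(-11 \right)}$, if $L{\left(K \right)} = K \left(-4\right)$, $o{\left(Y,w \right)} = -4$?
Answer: $16232$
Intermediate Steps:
$L{\left(K \right)} = - 4 K$
$o{\left(9,21 \right)} + 369 L{\left(-11 \right)} = -4 + 369 \left(\left(-4\right) \left(-11\right)\right) = -4 + 369 \cdot 44 = -4 + 16236 = 16232$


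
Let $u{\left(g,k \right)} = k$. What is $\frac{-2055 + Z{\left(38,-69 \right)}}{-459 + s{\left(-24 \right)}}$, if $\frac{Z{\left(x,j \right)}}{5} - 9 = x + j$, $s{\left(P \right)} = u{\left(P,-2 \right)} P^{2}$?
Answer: $\frac{2165}{1611} \approx 1.3439$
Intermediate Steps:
$s{\left(P \right)} = - 2 P^{2}$
$Z{\left(x,j \right)} = 45 + 5 j + 5 x$ ($Z{\left(x,j \right)} = 45 + 5 \left(x + j\right) = 45 + 5 \left(j + x\right) = 45 + \left(5 j + 5 x\right) = 45 + 5 j + 5 x$)
$\frac{-2055 + Z{\left(38,-69 \right)}}{-459 + s{\left(-24 \right)}} = \frac{-2055 + \left(45 + 5 \left(-69\right) + 5 \cdot 38\right)}{-459 - 2 \left(-24\right)^{2}} = \frac{-2055 + \left(45 - 345 + 190\right)}{-459 - 1152} = \frac{-2055 - 110}{-459 - 1152} = - \frac{2165}{-1611} = \left(-2165\right) \left(- \frac{1}{1611}\right) = \frac{2165}{1611}$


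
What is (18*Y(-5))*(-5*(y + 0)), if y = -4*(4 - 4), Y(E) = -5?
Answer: 0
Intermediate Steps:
y = 0 (y = -4*0 = 0)
(18*Y(-5))*(-5*(y + 0)) = (18*(-5))*(-5*(0 + 0)) = -(-450)*0 = -90*0 = 0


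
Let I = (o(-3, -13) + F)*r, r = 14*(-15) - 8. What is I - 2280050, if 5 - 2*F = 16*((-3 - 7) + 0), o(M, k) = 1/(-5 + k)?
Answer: -20682206/9 ≈ -2.2980e+6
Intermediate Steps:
r = -218 (r = -210 - 8 = -218)
F = 165/2 (F = 5/2 - 8*((-3 - 7) + 0) = 5/2 - 8*(-10 + 0) = 5/2 - 8*(-10) = 5/2 - ½*(-160) = 5/2 + 80 = 165/2 ≈ 82.500)
I = -161756/9 (I = (1/(-5 - 13) + 165/2)*(-218) = (1/(-18) + 165/2)*(-218) = (-1/18 + 165/2)*(-218) = (742/9)*(-218) = -161756/9 ≈ -17973.)
I - 2280050 = -161756/9 - 2280050 = -20682206/9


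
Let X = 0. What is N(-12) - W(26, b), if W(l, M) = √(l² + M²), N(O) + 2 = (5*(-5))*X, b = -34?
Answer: -2 - 2*√458 ≈ -44.802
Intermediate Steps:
N(O) = -2 (N(O) = -2 + (5*(-5))*0 = -2 - 25*0 = -2 + 0 = -2)
W(l, M) = √(M² + l²)
N(-12) - W(26, b) = -2 - √((-34)² + 26²) = -2 - √(1156 + 676) = -2 - √1832 = -2 - 2*√458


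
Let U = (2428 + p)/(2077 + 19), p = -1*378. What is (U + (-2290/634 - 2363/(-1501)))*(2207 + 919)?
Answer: -825890961501/249328108 ≈ -3312.5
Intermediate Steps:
p = -378
U = 1025/1048 (U = (2428 - 378)/(2077 + 19) = 2050/2096 = 2050*(1/2096) = 1025/1048 ≈ 0.97805)
(U + (-2290/634 - 2363/(-1501)))*(2207 + 919) = (1025/1048 + (-2290/634 - 2363/(-1501)))*(2207 + 919) = (1025/1048 + (-2290*1/634 - 2363*(-1/1501)))*3126 = (1025/1048 + (-1145/317 + 2363/1501))*3126 = (1025/1048 - 969574/475817)*3126 = -528401127/498656216*3126 = -825890961501/249328108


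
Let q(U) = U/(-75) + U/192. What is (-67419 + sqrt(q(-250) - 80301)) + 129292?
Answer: 61873 + I*sqrt(5139134)/8 ≈ 61873.0 + 283.37*I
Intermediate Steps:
q(U) = -13*U/1600 (q(U) = U*(-1/75) + U*(1/192) = -U/75 + U/192 = -13*U/1600)
(-67419 + sqrt(q(-250) - 80301)) + 129292 = (-67419 + sqrt(-13/1600*(-250) - 80301)) + 129292 = (-67419 + sqrt(65/32 - 80301)) + 129292 = (-67419 + sqrt(-2569567/32)) + 129292 = (-67419 + I*sqrt(5139134)/8) + 129292 = 61873 + I*sqrt(5139134)/8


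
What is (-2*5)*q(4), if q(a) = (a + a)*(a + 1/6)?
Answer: -1000/3 ≈ -333.33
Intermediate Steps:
q(a) = 2*a*(1/6 + a) (q(a) = (2*a)*(a + 1/6) = (2*a)*(1/6 + a) = 2*a*(1/6 + a))
(-2*5)*q(4) = (-2*5)*((1/3)*4*(1 + 6*4)) = -10*4*(1 + 24)/3 = -10*4*25/3 = -10*100/3 = -1000/3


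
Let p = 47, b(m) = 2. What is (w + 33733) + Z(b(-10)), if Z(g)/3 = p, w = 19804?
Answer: 53678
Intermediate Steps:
Z(g) = 141 (Z(g) = 3*47 = 141)
(w + 33733) + Z(b(-10)) = (19804 + 33733) + 141 = 53537 + 141 = 53678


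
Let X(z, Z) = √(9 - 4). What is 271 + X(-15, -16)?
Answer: 271 + √5 ≈ 273.24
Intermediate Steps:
X(z, Z) = √5
271 + X(-15, -16) = 271 + √5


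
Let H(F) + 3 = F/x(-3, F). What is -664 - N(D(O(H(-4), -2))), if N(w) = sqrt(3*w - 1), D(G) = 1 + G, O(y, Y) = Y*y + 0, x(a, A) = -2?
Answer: -664 - 2*sqrt(2) ≈ -666.83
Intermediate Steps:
H(F) = -3 - F/2 (H(F) = -3 + F/(-2) = -3 + F*(-1/2) = -3 - F/2)
O(y, Y) = Y*y
N(w) = sqrt(-1 + 3*w)
-664 - N(D(O(H(-4), -2))) = -664 - sqrt(-1 + 3*(1 - 2*(-3 - 1/2*(-4)))) = -664 - sqrt(-1 + 3*(1 - 2*(-3 + 2))) = -664 - sqrt(-1 + 3*(1 - 2*(-1))) = -664 - sqrt(-1 + 3*(1 + 2)) = -664 - sqrt(-1 + 3*3) = -664 - sqrt(-1 + 9) = -664 - sqrt(8) = -664 - 2*sqrt(2)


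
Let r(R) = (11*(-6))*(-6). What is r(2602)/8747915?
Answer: 36/795265 ≈ 4.5268e-5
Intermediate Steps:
r(R) = 396 (r(R) = -66*(-6) = 396)
r(2602)/8747915 = 396/8747915 = 396*(1/8747915) = 36/795265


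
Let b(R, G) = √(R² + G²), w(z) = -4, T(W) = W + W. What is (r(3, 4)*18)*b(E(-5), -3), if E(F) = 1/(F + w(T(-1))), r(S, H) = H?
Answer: 8*√730 ≈ 216.15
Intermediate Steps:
T(W) = 2*W
E(F) = 1/(-4 + F) (E(F) = 1/(F - 4) = 1/(-4 + F))
b(R, G) = √(G² + R²)
(r(3, 4)*18)*b(E(-5), -3) = (4*18)*√((-3)² + (1/(-4 - 5))²) = 72*√(9 + (1/(-9))²) = 72*√(9 + (-⅑)²) = 72*√(9 + 1/81) = 72*√(730/81) = 72*(√730/9) = 8*√730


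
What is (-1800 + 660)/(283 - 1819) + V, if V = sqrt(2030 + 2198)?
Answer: 95/128 + 2*sqrt(1057) ≈ 65.765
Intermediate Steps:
V = 2*sqrt(1057) (V = sqrt(4228) = 2*sqrt(1057) ≈ 65.023)
(-1800 + 660)/(283 - 1819) + V = (-1800 + 660)/(283 - 1819) + 2*sqrt(1057) = -1140/(-1536) + 2*sqrt(1057) = -1140*(-1/1536) + 2*sqrt(1057) = 95/128 + 2*sqrt(1057)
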